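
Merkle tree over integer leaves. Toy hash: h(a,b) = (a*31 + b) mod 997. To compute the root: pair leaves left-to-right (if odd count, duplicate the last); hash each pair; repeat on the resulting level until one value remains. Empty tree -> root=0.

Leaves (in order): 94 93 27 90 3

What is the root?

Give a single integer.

L0: [94, 93, 27, 90, 3]
L1: h(94,93)=(94*31+93)%997=16 h(27,90)=(27*31+90)%997=927 h(3,3)=(3*31+3)%997=96 -> [16, 927, 96]
L2: h(16,927)=(16*31+927)%997=426 h(96,96)=(96*31+96)%997=81 -> [426, 81]
L3: h(426,81)=(426*31+81)%997=326 -> [326]

Answer: 326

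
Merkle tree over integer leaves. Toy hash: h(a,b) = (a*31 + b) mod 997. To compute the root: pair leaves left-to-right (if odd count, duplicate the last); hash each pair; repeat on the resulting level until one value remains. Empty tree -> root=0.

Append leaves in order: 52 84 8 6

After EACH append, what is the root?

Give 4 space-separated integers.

Answer: 52 699 988 986

Derivation:
After append 52 (leaves=[52]):
  L0: [52]
  root=52
After append 84 (leaves=[52, 84]):
  L0: [52, 84]
  L1: h(52,84)=(52*31+84)%997=699 -> [699]
  root=699
After append 8 (leaves=[52, 84, 8]):
  L0: [52, 84, 8]
  L1: h(52,84)=(52*31+84)%997=699 h(8,8)=(8*31+8)%997=256 -> [699, 256]
  L2: h(699,256)=(699*31+256)%997=988 -> [988]
  root=988
After append 6 (leaves=[52, 84, 8, 6]):
  L0: [52, 84, 8, 6]
  L1: h(52,84)=(52*31+84)%997=699 h(8,6)=(8*31+6)%997=254 -> [699, 254]
  L2: h(699,254)=(699*31+254)%997=986 -> [986]
  root=986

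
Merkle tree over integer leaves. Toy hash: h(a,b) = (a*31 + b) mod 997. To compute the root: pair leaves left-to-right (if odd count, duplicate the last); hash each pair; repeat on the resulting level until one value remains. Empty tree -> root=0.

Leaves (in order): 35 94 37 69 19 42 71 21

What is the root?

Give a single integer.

L0: [35, 94, 37, 69, 19, 42, 71, 21]
L1: h(35,94)=(35*31+94)%997=182 h(37,69)=(37*31+69)%997=219 h(19,42)=(19*31+42)%997=631 h(71,21)=(71*31+21)%997=228 -> [182, 219, 631, 228]
L2: h(182,219)=(182*31+219)%997=876 h(631,228)=(631*31+228)%997=846 -> [876, 846]
L3: h(876,846)=(876*31+846)%997=86 -> [86]

Answer: 86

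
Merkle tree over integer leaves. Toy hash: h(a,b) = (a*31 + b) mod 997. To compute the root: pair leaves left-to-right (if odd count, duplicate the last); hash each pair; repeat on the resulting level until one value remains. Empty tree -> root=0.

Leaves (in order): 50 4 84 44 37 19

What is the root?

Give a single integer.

L0: [50, 4, 84, 44, 37, 19]
L1: h(50,4)=(50*31+4)%997=557 h(84,44)=(84*31+44)%997=654 h(37,19)=(37*31+19)%997=169 -> [557, 654, 169]
L2: h(557,654)=(557*31+654)%997=972 h(169,169)=(169*31+169)%997=423 -> [972, 423]
L3: h(972,423)=(972*31+423)%997=645 -> [645]

Answer: 645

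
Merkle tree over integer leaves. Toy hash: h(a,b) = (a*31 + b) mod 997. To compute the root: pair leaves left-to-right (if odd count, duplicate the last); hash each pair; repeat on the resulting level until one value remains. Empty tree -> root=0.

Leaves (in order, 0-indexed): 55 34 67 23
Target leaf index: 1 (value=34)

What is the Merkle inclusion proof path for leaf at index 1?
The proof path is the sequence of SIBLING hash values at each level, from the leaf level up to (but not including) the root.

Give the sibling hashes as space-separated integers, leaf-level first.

L0 (leaves): [55, 34, 67, 23], target index=1
L1: h(55,34)=(55*31+34)%997=742 [pair 0] h(67,23)=(67*31+23)%997=106 [pair 1] -> [742, 106]
  Sibling for proof at L0: 55
L2: h(742,106)=(742*31+106)%997=177 [pair 0] -> [177]
  Sibling for proof at L1: 106
Root: 177
Proof path (sibling hashes from leaf to root): [55, 106]

Answer: 55 106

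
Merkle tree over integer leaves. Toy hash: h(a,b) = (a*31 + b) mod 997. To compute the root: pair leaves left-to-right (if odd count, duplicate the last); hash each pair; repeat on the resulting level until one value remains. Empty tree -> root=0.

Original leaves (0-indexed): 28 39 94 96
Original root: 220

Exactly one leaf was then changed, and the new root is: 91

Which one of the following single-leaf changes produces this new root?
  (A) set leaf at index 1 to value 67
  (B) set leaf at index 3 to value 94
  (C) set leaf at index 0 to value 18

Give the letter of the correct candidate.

Original leaves: [28, 39, 94, 96]
Target new root: 91
Try each candidate change and compute the resulting root:
Candidate A: set leaf[1] = 67 -> leaves = [28, 67, 94, 96]
  L0: [28, 67, 94, 96]
  L1: h(28,67)=(28*31+67)%997=935 h(94,96)=(94*31+96)%997=19 -> [935, 19]
  L2: h(935,19)=(935*31+19)%997=91 -> [91]
  root = 91 == target 91  ** MATCH **
Candidate B: set leaf[3] = 94 -> leaves = [28, 39, 94, 94]
  L0: [28, 39, 94, 94]
  L1: h(28,39)=(28*31+39)%997=907 h(94,94)=(94*31+94)%997=17 -> [907, 17]
  L2: h(907,17)=(907*31+17)%997=218 -> [218]
  root = 218 != target 91
Candidate C: set leaf[0] = 18 -> leaves = [18, 39, 94, 96]
  L0: [18, 39, 94, 96]
  L1: h(18,39)=(18*31+39)%997=597 h(94,96)=(94*31+96)%997=19 -> [597, 19]
  L2: h(597,19)=(597*31+19)%997=580 -> [580]
  root = 580 != target 91
Candidate A produces the target root.

Answer: A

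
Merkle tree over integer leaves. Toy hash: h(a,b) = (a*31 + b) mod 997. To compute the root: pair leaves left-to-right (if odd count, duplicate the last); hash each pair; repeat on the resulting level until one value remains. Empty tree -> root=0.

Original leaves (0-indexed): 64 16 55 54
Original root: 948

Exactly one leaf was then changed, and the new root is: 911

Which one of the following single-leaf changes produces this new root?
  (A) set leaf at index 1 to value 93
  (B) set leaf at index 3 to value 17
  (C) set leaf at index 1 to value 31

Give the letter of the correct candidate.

Original leaves: [64, 16, 55, 54]
Target new root: 911
Try each candidate change and compute the resulting root:
Candidate A: set leaf[1] = 93 -> leaves = [64, 93, 55, 54]
  L0: [64, 93, 55, 54]
  L1: h(64,93)=(64*31+93)%997=83 h(55,54)=(55*31+54)%997=762 -> [83, 762]
  L2: h(83,762)=(83*31+762)%997=344 -> [344]
  root = 344 != target 911
Candidate B: set leaf[3] = 17 -> leaves = [64, 16, 55, 17]
  L0: [64, 16, 55, 17]
  L1: h(64,16)=(64*31+16)%997=6 h(55,17)=(55*31+17)%997=725 -> [6, 725]
  L2: h(6,725)=(6*31+725)%997=911 -> [911]
  root = 911 == target 911  ** MATCH **
Candidate C: set leaf[1] = 31 -> leaves = [64, 31, 55, 54]
  L0: [64, 31, 55, 54]
  L1: h(64,31)=(64*31+31)%997=21 h(55,54)=(55*31+54)%997=762 -> [21, 762]
  L2: h(21,762)=(21*31+762)%997=416 -> [416]
  root = 416 != target 911
Candidate B produces the target root.

Answer: B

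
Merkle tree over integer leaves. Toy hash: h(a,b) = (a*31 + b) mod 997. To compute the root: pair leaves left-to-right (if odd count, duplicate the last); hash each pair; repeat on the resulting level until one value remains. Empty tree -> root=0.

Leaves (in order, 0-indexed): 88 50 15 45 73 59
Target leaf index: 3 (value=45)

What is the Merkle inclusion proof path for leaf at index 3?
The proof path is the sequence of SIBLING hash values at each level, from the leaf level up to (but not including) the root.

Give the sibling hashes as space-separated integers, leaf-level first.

Answer: 15 784 526

Derivation:
L0 (leaves): [88, 50, 15, 45, 73, 59], target index=3
L1: h(88,50)=(88*31+50)%997=784 [pair 0] h(15,45)=(15*31+45)%997=510 [pair 1] h(73,59)=(73*31+59)%997=328 [pair 2] -> [784, 510, 328]
  Sibling for proof at L0: 15
L2: h(784,510)=(784*31+510)%997=886 [pair 0] h(328,328)=(328*31+328)%997=526 [pair 1] -> [886, 526]
  Sibling for proof at L1: 784
L3: h(886,526)=(886*31+526)%997=76 [pair 0] -> [76]
  Sibling for proof at L2: 526
Root: 76
Proof path (sibling hashes from leaf to root): [15, 784, 526]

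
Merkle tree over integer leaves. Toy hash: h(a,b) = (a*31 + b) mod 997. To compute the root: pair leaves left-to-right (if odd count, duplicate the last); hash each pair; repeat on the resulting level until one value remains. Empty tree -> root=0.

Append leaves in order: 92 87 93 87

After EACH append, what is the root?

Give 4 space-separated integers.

Answer: 92 945 367 361

Derivation:
After append 92 (leaves=[92]):
  L0: [92]
  root=92
After append 87 (leaves=[92, 87]):
  L0: [92, 87]
  L1: h(92,87)=(92*31+87)%997=945 -> [945]
  root=945
After append 93 (leaves=[92, 87, 93]):
  L0: [92, 87, 93]
  L1: h(92,87)=(92*31+87)%997=945 h(93,93)=(93*31+93)%997=982 -> [945, 982]
  L2: h(945,982)=(945*31+982)%997=367 -> [367]
  root=367
After append 87 (leaves=[92, 87, 93, 87]):
  L0: [92, 87, 93, 87]
  L1: h(92,87)=(92*31+87)%997=945 h(93,87)=(93*31+87)%997=976 -> [945, 976]
  L2: h(945,976)=(945*31+976)%997=361 -> [361]
  root=361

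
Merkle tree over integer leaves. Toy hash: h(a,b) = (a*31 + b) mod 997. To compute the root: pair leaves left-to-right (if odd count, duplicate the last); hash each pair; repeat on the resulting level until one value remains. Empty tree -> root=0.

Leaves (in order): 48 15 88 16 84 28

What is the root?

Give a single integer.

L0: [48, 15, 88, 16, 84, 28]
L1: h(48,15)=(48*31+15)%997=506 h(88,16)=(88*31+16)%997=750 h(84,28)=(84*31+28)%997=638 -> [506, 750, 638]
L2: h(506,750)=(506*31+750)%997=484 h(638,638)=(638*31+638)%997=476 -> [484, 476]
L3: h(484,476)=(484*31+476)%997=525 -> [525]

Answer: 525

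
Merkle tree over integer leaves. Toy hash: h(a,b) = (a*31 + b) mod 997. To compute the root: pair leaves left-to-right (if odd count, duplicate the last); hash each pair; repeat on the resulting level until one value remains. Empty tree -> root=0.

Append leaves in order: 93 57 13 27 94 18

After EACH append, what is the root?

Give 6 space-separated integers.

Answer: 93 946 829 843 755 317

Derivation:
After append 93 (leaves=[93]):
  L0: [93]
  root=93
After append 57 (leaves=[93, 57]):
  L0: [93, 57]
  L1: h(93,57)=(93*31+57)%997=946 -> [946]
  root=946
After append 13 (leaves=[93, 57, 13]):
  L0: [93, 57, 13]
  L1: h(93,57)=(93*31+57)%997=946 h(13,13)=(13*31+13)%997=416 -> [946, 416]
  L2: h(946,416)=(946*31+416)%997=829 -> [829]
  root=829
After append 27 (leaves=[93, 57, 13, 27]):
  L0: [93, 57, 13, 27]
  L1: h(93,57)=(93*31+57)%997=946 h(13,27)=(13*31+27)%997=430 -> [946, 430]
  L2: h(946,430)=(946*31+430)%997=843 -> [843]
  root=843
After append 94 (leaves=[93, 57, 13, 27, 94]):
  L0: [93, 57, 13, 27, 94]
  L1: h(93,57)=(93*31+57)%997=946 h(13,27)=(13*31+27)%997=430 h(94,94)=(94*31+94)%997=17 -> [946, 430, 17]
  L2: h(946,430)=(946*31+430)%997=843 h(17,17)=(17*31+17)%997=544 -> [843, 544]
  L3: h(843,544)=(843*31+544)%997=755 -> [755]
  root=755
After append 18 (leaves=[93, 57, 13, 27, 94, 18]):
  L0: [93, 57, 13, 27, 94, 18]
  L1: h(93,57)=(93*31+57)%997=946 h(13,27)=(13*31+27)%997=430 h(94,18)=(94*31+18)%997=938 -> [946, 430, 938]
  L2: h(946,430)=(946*31+430)%997=843 h(938,938)=(938*31+938)%997=106 -> [843, 106]
  L3: h(843,106)=(843*31+106)%997=317 -> [317]
  root=317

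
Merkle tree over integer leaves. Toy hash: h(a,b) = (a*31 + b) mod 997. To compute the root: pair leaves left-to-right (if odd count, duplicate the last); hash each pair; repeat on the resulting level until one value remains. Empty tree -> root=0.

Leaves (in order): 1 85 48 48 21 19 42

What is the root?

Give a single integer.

L0: [1, 85, 48, 48, 21, 19, 42]
L1: h(1,85)=(1*31+85)%997=116 h(48,48)=(48*31+48)%997=539 h(21,19)=(21*31+19)%997=670 h(42,42)=(42*31+42)%997=347 -> [116, 539, 670, 347]
L2: h(116,539)=(116*31+539)%997=147 h(670,347)=(670*31+347)%997=180 -> [147, 180]
L3: h(147,180)=(147*31+180)%997=749 -> [749]

Answer: 749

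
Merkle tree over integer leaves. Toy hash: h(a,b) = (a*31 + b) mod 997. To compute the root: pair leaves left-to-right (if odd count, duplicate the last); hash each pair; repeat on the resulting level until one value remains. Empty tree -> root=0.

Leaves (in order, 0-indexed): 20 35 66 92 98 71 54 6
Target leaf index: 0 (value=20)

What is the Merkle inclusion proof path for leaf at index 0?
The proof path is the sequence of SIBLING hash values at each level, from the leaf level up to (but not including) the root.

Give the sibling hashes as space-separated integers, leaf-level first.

Answer: 35 144 353

Derivation:
L0 (leaves): [20, 35, 66, 92, 98, 71, 54, 6], target index=0
L1: h(20,35)=(20*31+35)%997=655 [pair 0] h(66,92)=(66*31+92)%997=144 [pair 1] h(98,71)=(98*31+71)%997=118 [pair 2] h(54,6)=(54*31+6)%997=683 [pair 3] -> [655, 144, 118, 683]
  Sibling for proof at L0: 35
L2: h(655,144)=(655*31+144)%997=509 [pair 0] h(118,683)=(118*31+683)%997=353 [pair 1] -> [509, 353]
  Sibling for proof at L1: 144
L3: h(509,353)=(509*31+353)%997=180 [pair 0] -> [180]
  Sibling for proof at L2: 353
Root: 180
Proof path (sibling hashes from leaf to root): [35, 144, 353]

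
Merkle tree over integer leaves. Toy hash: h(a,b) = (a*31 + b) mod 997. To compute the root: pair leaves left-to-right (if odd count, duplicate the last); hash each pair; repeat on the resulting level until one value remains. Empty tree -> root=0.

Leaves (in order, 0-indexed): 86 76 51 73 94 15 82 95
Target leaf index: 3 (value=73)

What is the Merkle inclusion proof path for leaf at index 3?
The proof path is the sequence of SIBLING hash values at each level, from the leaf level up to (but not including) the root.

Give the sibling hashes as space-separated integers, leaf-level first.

Answer: 51 748 715

Derivation:
L0 (leaves): [86, 76, 51, 73, 94, 15, 82, 95], target index=3
L1: h(86,76)=(86*31+76)%997=748 [pair 0] h(51,73)=(51*31+73)%997=657 [pair 1] h(94,15)=(94*31+15)%997=935 [pair 2] h(82,95)=(82*31+95)%997=643 [pair 3] -> [748, 657, 935, 643]
  Sibling for proof at L0: 51
L2: h(748,657)=(748*31+657)%997=914 [pair 0] h(935,643)=(935*31+643)%997=715 [pair 1] -> [914, 715]
  Sibling for proof at L1: 748
L3: h(914,715)=(914*31+715)%997=136 [pair 0] -> [136]
  Sibling for proof at L2: 715
Root: 136
Proof path (sibling hashes from leaf to root): [51, 748, 715]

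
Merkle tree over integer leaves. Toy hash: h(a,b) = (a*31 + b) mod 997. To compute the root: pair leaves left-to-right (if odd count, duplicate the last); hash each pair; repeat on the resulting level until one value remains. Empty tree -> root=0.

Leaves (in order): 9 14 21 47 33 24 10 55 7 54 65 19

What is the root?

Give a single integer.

Answer: 292

Derivation:
L0: [9, 14, 21, 47, 33, 24, 10, 55, 7, 54, 65, 19]
L1: h(9,14)=(9*31+14)%997=293 h(21,47)=(21*31+47)%997=698 h(33,24)=(33*31+24)%997=50 h(10,55)=(10*31+55)%997=365 h(7,54)=(7*31+54)%997=271 h(65,19)=(65*31+19)%997=40 -> [293, 698, 50, 365, 271, 40]
L2: h(293,698)=(293*31+698)%997=808 h(50,365)=(50*31+365)%997=918 h(271,40)=(271*31+40)%997=465 -> [808, 918, 465]
L3: h(808,918)=(808*31+918)%997=44 h(465,465)=(465*31+465)%997=922 -> [44, 922]
L4: h(44,922)=(44*31+922)%997=292 -> [292]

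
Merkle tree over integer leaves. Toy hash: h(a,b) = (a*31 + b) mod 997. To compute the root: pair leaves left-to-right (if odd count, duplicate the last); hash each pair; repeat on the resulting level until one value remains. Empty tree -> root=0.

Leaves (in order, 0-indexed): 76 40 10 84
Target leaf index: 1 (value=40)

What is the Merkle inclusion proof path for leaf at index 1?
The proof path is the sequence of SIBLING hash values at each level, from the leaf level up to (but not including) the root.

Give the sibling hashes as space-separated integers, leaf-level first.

Answer: 76 394

Derivation:
L0 (leaves): [76, 40, 10, 84], target index=1
L1: h(76,40)=(76*31+40)%997=402 [pair 0] h(10,84)=(10*31+84)%997=394 [pair 1] -> [402, 394]
  Sibling for proof at L0: 76
L2: h(402,394)=(402*31+394)%997=892 [pair 0] -> [892]
  Sibling for proof at L1: 394
Root: 892
Proof path (sibling hashes from leaf to root): [76, 394]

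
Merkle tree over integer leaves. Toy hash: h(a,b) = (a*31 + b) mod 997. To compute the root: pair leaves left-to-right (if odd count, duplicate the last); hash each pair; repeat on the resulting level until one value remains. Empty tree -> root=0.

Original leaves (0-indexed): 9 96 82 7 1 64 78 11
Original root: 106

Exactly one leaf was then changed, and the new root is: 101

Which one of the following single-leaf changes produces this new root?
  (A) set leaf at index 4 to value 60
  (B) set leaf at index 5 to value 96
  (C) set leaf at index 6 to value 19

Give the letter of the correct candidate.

Answer: B

Derivation:
Original leaves: [9, 96, 82, 7, 1, 64, 78, 11]
Target new root: 101
Try each candidate change and compute the resulting root:
Candidate A: set leaf[4] = 60 -> leaves = [9, 96, 82, 7, 60, 64, 78, 11]
  L0: [9, 96, 82, 7, 60, 64, 78, 11]
  L1: h(9,96)=(9*31+96)%997=375 h(82,7)=(82*31+7)%997=555 h(60,64)=(60*31+64)%997=927 h(78,11)=(78*31+11)%997=435 -> [375, 555, 927, 435]
  L2: h(375,555)=(375*31+555)%997=216 h(927,435)=(927*31+435)%997=259 -> [216, 259]
  L3: h(216,259)=(216*31+259)%997=973 -> [973]
  root = 973 != target 101
Candidate B: set leaf[5] = 96 -> leaves = [9, 96, 82, 7, 1, 96, 78, 11]
  L0: [9, 96, 82, 7, 1, 96, 78, 11]
  L1: h(9,96)=(9*31+96)%997=375 h(82,7)=(82*31+7)%997=555 h(1,96)=(1*31+96)%997=127 h(78,11)=(78*31+11)%997=435 -> [375, 555, 127, 435]
  L2: h(375,555)=(375*31+555)%997=216 h(127,435)=(127*31+435)%997=384 -> [216, 384]
  L3: h(216,384)=(216*31+384)%997=101 -> [101]
  root = 101 == target 101  ** MATCH **
Candidate C: set leaf[6] = 19 -> leaves = [9, 96, 82, 7, 1, 64, 19, 11]
  L0: [9, 96, 82, 7, 1, 64, 19, 11]
  L1: h(9,96)=(9*31+96)%997=375 h(82,7)=(82*31+7)%997=555 h(1,64)=(1*31+64)%997=95 h(19,11)=(19*31+11)%997=600 -> [375, 555, 95, 600]
  L2: h(375,555)=(375*31+555)%997=216 h(95,600)=(95*31+600)%997=554 -> [216, 554]
  L3: h(216,554)=(216*31+554)%997=271 -> [271]
  root = 271 != target 101
Candidate B produces the target root.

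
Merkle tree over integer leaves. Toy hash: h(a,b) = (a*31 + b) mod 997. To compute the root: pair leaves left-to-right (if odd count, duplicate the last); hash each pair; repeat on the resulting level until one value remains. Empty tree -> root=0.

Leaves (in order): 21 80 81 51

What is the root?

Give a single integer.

Answer: 298

Derivation:
L0: [21, 80, 81, 51]
L1: h(21,80)=(21*31+80)%997=731 h(81,51)=(81*31+51)%997=568 -> [731, 568]
L2: h(731,568)=(731*31+568)%997=298 -> [298]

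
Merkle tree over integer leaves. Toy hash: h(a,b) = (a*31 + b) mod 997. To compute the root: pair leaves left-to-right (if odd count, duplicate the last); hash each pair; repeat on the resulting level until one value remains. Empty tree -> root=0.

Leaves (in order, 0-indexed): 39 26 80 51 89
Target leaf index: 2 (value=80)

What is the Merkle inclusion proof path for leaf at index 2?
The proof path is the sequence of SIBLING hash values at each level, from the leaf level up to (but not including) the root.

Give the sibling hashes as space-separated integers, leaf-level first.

L0 (leaves): [39, 26, 80, 51, 89], target index=2
L1: h(39,26)=(39*31+26)%997=238 [pair 0] h(80,51)=(80*31+51)%997=537 [pair 1] h(89,89)=(89*31+89)%997=854 [pair 2] -> [238, 537, 854]
  Sibling for proof at L0: 51
L2: h(238,537)=(238*31+537)%997=936 [pair 0] h(854,854)=(854*31+854)%997=409 [pair 1] -> [936, 409]
  Sibling for proof at L1: 238
L3: h(936,409)=(936*31+409)%997=512 [pair 0] -> [512]
  Sibling for proof at L2: 409
Root: 512
Proof path (sibling hashes from leaf to root): [51, 238, 409]

Answer: 51 238 409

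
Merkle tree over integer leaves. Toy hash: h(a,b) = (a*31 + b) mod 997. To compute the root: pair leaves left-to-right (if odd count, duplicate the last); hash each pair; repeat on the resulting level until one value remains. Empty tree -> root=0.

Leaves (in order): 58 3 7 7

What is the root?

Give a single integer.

Answer: 223

Derivation:
L0: [58, 3, 7, 7]
L1: h(58,3)=(58*31+3)%997=804 h(7,7)=(7*31+7)%997=224 -> [804, 224]
L2: h(804,224)=(804*31+224)%997=223 -> [223]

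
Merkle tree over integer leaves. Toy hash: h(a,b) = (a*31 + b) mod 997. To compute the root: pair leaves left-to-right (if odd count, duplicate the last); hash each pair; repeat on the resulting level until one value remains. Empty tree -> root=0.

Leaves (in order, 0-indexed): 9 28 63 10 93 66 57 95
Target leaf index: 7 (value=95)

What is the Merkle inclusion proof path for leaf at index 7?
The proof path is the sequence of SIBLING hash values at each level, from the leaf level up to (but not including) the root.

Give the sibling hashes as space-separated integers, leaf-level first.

L0 (leaves): [9, 28, 63, 10, 93, 66, 57, 95], target index=7
L1: h(9,28)=(9*31+28)%997=307 [pair 0] h(63,10)=(63*31+10)%997=966 [pair 1] h(93,66)=(93*31+66)%997=955 [pair 2] h(57,95)=(57*31+95)%997=865 [pair 3] -> [307, 966, 955, 865]
  Sibling for proof at L0: 57
L2: h(307,966)=(307*31+966)%997=513 [pair 0] h(955,865)=(955*31+865)%997=560 [pair 1] -> [513, 560]
  Sibling for proof at L1: 955
L3: h(513,560)=(513*31+560)%997=511 [pair 0] -> [511]
  Sibling for proof at L2: 513
Root: 511
Proof path (sibling hashes from leaf to root): [57, 955, 513]

Answer: 57 955 513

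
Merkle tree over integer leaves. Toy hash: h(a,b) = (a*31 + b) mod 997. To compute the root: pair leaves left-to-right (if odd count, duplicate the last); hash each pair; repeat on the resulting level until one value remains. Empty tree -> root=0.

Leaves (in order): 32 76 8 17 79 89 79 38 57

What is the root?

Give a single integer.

L0: [32, 76, 8, 17, 79, 89, 79, 38, 57]
L1: h(32,76)=(32*31+76)%997=71 h(8,17)=(8*31+17)%997=265 h(79,89)=(79*31+89)%997=544 h(79,38)=(79*31+38)%997=493 h(57,57)=(57*31+57)%997=827 -> [71, 265, 544, 493, 827]
L2: h(71,265)=(71*31+265)%997=472 h(544,493)=(544*31+493)%997=408 h(827,827)=(827*31+827)%997=542 -> [472, 408, 542]
L3: h(472,408)=(472*31+408)%997=85 h(542,542)=(542*31+542)%997=395 -> [85, 395]
L4: h(85,395)=(85*31+395)%997=39 -> [39]

Answer: 39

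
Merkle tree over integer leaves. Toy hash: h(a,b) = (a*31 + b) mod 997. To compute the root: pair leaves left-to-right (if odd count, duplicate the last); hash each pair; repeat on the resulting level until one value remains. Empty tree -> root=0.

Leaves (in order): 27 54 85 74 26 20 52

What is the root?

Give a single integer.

Answer: 410

Derivation:
L0: [27, 54, 85, 74, 26, 20, 52]
L1: h(27,54)=(27*31+54)%997=891 h(85,74)=(85*31+74)%997=715 h(26,20)=(26*31+20)%997=826 h(52,52)=(52*31+52)%997=667 -> [891, 715, 826, 667]
L2: h(891,715)=(891*31+715)%997=420 h(826,667)=(826*31+667)%997=351 -> [420, 351]
L3: h(420,351)=(420*31+351)%997=410 -> [410]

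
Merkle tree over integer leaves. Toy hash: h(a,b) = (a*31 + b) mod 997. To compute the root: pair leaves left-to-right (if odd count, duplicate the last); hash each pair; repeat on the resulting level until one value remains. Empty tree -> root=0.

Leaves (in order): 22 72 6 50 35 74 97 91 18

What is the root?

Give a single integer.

Answer: 557

Derivation:
L0: [22, 72, 6, 50, 35, 74, 97, 91, 18]
L1: h(22,72)=(22*31+72)%997=754 h(6,50)=(6*31+50)%997=236 h(35,74)=(35*31+74)%997=162 h(97,91)=(97*31+91)%997=107 h(18,18)=(18*31+18)%997=576 -> [754, 236, 162, 107, 576]
L2: h(754,236)=(754*31+236)%997=679 h(162,107)=(162*31+107)%997=144 h(576,576)=(576*31+576)%997=486 -> [679, 144, 486]
L3: h(679,144)=(679*31+144)%997=256 h(486,486)=(486*31+486)%997=597 -> [256, 597]
L4: h(256,597)=(256*31+597)%997=557 -> [557]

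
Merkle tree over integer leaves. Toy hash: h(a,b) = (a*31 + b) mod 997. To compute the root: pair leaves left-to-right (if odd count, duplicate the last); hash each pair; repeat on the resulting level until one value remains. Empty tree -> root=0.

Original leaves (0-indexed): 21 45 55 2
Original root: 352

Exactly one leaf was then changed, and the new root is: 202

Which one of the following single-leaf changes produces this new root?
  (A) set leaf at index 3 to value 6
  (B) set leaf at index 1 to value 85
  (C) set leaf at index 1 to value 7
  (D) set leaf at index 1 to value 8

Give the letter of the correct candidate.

Original leaves: [21, 45, 55, 2]
Target new root: 202
Try each candidate change and compute the resulting root:
Candidate A: set leaf[3] = 6 -> leaves = [21, 45, 55, 6]
  L0: [21, 45, 55, 6]
  L1: h(21,45)=(21*31+45)%997=696 h(55,6)=(55*31+6)%997=714 -> [696, 714]
  L2: h(696,714)=(696*31+714)%997=356 -> [356]
  root = 356 != target 202
Candidate B: set leaf[1] = 85 -> leaves = [21, 85, 55, 2]
  L0: [21, 85, 55, 2]
  L1: h(21,85)=(21*31+85)%997=736 h(55,2)=(55*31+2)%997=710 -> [736, 710]
  L2: h(736,710)=(736*31+710)%997=595 -> [595]
  root = 595 != target 202
Candidate C: set leaf[1] = 7 -> leaves = [21, 7, 55, 2]
  L0: [21, 7, 55, 2]
  L1: h(21,7)=(21*31+7)%997=658 h(55,2)=(55*31+2)%997=710 -> [658, 710]
  L2: h(658,710)=(658*31+710)%997=171 -> [171]
  root = 171 != target 202
Candidate D: set leaf[1] = 8 -> leaves = [21, 8, 55, 2]
  L0: [21, 8, 55, 2]
  L1: h(21,8)=(21*31+8)%997=659 h(55,2)=(55*31+2)%997=710 -> [659, 710]
  L2: h(659,710)=(659*31+710)%997=202 -> [202]
  root = 202 == target 202  ** MATCH **
Candidate D produces the target root.

Answer: D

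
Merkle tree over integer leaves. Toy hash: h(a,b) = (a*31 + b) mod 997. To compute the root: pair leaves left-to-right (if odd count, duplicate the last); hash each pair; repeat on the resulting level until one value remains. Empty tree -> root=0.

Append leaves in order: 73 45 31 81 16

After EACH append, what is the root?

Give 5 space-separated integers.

Answer: 73 314 756 806 493

Derivation:
After append 73 (leaves=[73]):
  L0: [73]
  root=73
After append 45 (leaves=[73, 45]):
  L0: [73, 45]
  L1: h(73,45)=(73*31+45)%997=314 -> [314]
  root=314
After append 31 (leaves=[73, 45, 31]):
  L0: [73, 45, 31]
  L1: h(73,45)=(73*31+45)%997=314 h(31,31)=(31*31+31)%997=992 -> [314, 992]
  L2: h(314,992)=(314*31+992)%997=756 -> [756]
  root=756
After append 81 (leaves=[73, 45, 31, 81]):
  L0: [73, 45, 31, 81]
  L1: h(73,45)=(73*31+45)%997=314 h(31,81)=(31*31+81)%997=45 -> [314, 45]
  L2: h(314,45)=(314*31+45)%997=806 -> [806]
  root=806
After append 16 (leaves=[73, 45, 31, 81, 16]):
  L0: [73, 45, 31, 81, 16]
  L1: h(73,45)=(73*31+45)%997=314 h(31,81)=(31*31+81)%997=45 h(16,16)=(16*31+16)%997=512 -> [314, 45, 512]
  L2: h(314,45)=(314*31+45)%997=806 h(512,512)=(512*31+512)%997=432 -> [806, 432]
  L3: h(806,432)=(806*31+432)%997=493 -> [493]
  root=493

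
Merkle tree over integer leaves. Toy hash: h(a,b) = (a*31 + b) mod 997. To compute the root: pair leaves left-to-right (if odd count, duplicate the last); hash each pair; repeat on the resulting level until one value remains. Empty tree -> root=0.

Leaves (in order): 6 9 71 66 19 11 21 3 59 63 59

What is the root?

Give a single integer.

L0: [6, 9, 71, 66, 19, 11, 21, 3, 59, 63, 59]
L1: h(6,9)=(6*31+9)%997=195 h(71,66)=(71*31+66)%997=273 h(19,11)=(19*31+11)%997=600 h(21,3)=(21*31+3)%997=654 h(59,63)=(59*31+63)%997=895 h(59,59)=(59*31+59)%997=891 -> [195, 273, 600, 654, 895, 891]
L2: h(195,273)=(195*31+273)%997=336 h(600,654)=(600*31+654)%997=311 h(895,891)=(895*31+891)%997=720 -> [336, 311, 720]
L3: h(336,311)=(336*31+311)%997=757 h(720,720)=(720*31+720)%997=109 -> [757, 109]
L4: h(757,109)=(757*31+109)%997=645 -> [645]

Answer: 645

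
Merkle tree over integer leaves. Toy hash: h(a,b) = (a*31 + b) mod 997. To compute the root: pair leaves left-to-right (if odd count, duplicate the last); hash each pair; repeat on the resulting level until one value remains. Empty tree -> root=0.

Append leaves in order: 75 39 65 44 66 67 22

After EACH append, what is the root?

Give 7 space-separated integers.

Answer: 75 370 589 568 447 479 67

Derivation:
After append 75 (leaves=[75]):
  L0: [75]
  root=75
After append 39 (leaves=[75, 39]):
  L0: [75, 39]
  L1: h(75,39)=(75*31+39)%997=370 -> [370]
  root=370
After append 65 (leaves=[75, 39, 65]):
  L0: [75, 39, 65]
  L1: h(75,39)=(75*31+39)%997=370 h(65,65)=(65*31+65)%997=86 -> [370, 86]
  L2: h(370,86)=(370*31+86)%997=589 -> [589]
  root=589
After append 44 (leaves=[75, 39, 65, 44]):
  L0: [75, 39, 65, 44]
  L1: h(75,39)=(75*31+39)%997=370 h(65,44)=(65*31+44)%997=65 -> [370, 65]
  L2: h(370,65)=(370*31+65)%997=568 -> [568]
  root=568
After append 66 (leaves=[75, 39, 65, 44, 66]):
  L0: [75, 39, 65, 44, 66]
  L1: h(75,39)=(75*31+39)%997=370 h(65,44)=(65*31+44)%997=65 h(66,66)=(66*31+66)%997=118 -> [370, 65, 118]
  L2: h(370,65)=(370*31+65)%997=568 h(118,118)=(118*31+118)%997=785 -> [568, 785]
  L3: h(568,785)=(568*31+785)%997=447 -> [447]
  root=447
After append 67 (leaves=[75, 39, 65, 44, 66, 67]):
  L0: [75, 39, 65, 44, 66, 67]
  L1: h(75,39)=(75*31+39)%997=370 h(65,44)=(65*31+44)%997=65 h(66,67)=(66*31+67)%997=119 -> [370, 65, 119]
  L2: h(370,65)=(370*31+65)%997=568 h(119,119)=(119*31+119)%997=817 -> [568, 817]
  L3: h(568,817)=(568*31+817)%997=479 -> [479]
  root=479
After append 22 (leaves=[75, 39, 65, 44, 66, 67, 22]):
  L0: [75, 39, 65, 44, 66, 67, 22]
  L1: h(75,39)=(75*31+39)%997=370 h(65,44)=(65*31+44)%997=65 h(66,67)=(66*31+67)%997=119 h(22,22)=(22*31+22)%997=704 -> [370, 65, 119, 704]
  L2: h(370,65)=(370*31+65)%997=568 h(119,704)=(119*31+704)%997=405 -> [568, 405]
  L3: h(568,405)=(568*31+405)%997=67 -> [67]
  root=67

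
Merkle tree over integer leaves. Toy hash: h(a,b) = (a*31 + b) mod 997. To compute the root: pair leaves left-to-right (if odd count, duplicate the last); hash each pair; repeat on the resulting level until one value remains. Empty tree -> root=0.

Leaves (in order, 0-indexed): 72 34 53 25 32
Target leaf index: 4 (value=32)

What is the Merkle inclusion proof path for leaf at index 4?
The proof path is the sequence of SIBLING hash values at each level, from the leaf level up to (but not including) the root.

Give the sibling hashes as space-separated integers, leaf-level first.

Answer: 32 27 130

Derivation:
L0 (leaves): [72, 34, 53, 25, 32], target index=4
L1: h(72,34)=(72*31+34)%997=272 [pair 0] h(53,25)=(53*31+25)%997=671 [pair 1] h(32,32)=(32*31+32)%997=27 [pair 2] -> [272, 671, 27]
  Sibling for proof at L0: 32
L2: h(272,671)=(272*31+671)%997=130 [pair 0] h(27,27)=(27*31+27)%997=864 [pair 1] -> [130, 864]
  Sibling for proof at L1: 27
L3: h(130,864)=(130*31+864)%997=906 [pair 0] -> [906]
  Sibling for proof at L2: 130
Root: 906
Proof path (sibling hashes from leaf to root): [32, 27, 130]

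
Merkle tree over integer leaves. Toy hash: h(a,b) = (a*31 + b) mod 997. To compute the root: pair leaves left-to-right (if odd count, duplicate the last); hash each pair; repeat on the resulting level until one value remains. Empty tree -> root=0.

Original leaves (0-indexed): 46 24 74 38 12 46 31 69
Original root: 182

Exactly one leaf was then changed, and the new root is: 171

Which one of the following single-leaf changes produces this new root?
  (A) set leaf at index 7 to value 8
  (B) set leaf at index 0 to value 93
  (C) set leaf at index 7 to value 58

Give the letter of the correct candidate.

Answer: C

Derivation:
Original leaves: [46, 24, 74, 38, 12, 46, 31, 69]
Target new root: 171
Try each candidate change and compute the resulting root:
Candidate A: set leaf[7] = 8 -> leaves = [46, 24, 74, 38, 12, 46, 31, 8]
  L0: [46, 24, 74, 38, 12, 46, 31, 8]
  L1: h(46,24)=(46*31+24)%997=453 h(74,38)=(74*31+38)%997=338 h(12,46)=(12*31+46)%997=418 h(31,8)=(31*31+8)%997=969 -> [453, 338, 418, 969]
  L2: h(453,338)=(453*31+338)%997=423 h(418,969)=(418*31+969)%997=966 -> [423, 966]
  L3: h(423,966)=(423*31+966)%997=121 -> [121]
  root = 121 != target 171
Candidate B: set leaf[0] = 93 -> leaves = [93, 24, 74, 38, 12, 46, 31, 69]
  L0: [93, 24, 74, 38, 12, 46, 31, 69]
  L1: h(93,24)=(93*31+24)%997=913 h(74,38)=(74*31+38)%997=338 h(12,46)=(12*31+46)%997=418 h(31,69)=(31*31+69)%997=33 -> [913, 338, 418, 33]
  L2: h(913,338)=(913*31+338)%997=725 h(418,33)=(418*31+33)%997=30 -> [725, 30]
  L3: h(725,30)=(725*31+30)%997=571 -> [571]
  root = 571 != target 171
Candidate C: set leaf[7] = 58 -> leaves = [46, 24, 74, 38, 12, 46, 31, 58]
  L0: [46, 24, 74, 38, 12, 46, 31, 58]
  L1: h(46,24)=(46*31+24)%997=453 h(74,38)=(74*31+38)%997=338 h(12,46)=(12*31+46)%997=418 h(31,58)=(31*31+58)%997=22 -> [453, 338, 418, 22]
  L2: h(453,338)=(453*31+338)%997=423 h(418,22)=(418*31+22)%997=19 -> [423, 19]
  L3: h(423,19)=(423*31+19)%997=171 -> [171]
  root = 171 == target 171  ** MATCH **
Candidate C produces the target root.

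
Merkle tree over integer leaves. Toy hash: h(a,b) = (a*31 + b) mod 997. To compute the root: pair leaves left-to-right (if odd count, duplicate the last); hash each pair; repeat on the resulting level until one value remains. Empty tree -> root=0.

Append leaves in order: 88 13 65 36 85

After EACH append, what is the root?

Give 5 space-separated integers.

Answer: 88 747 312 283 101

Derivation:
After append 88 (leaves=[88]):
  L0: [88]
  root=88
After append 13 (leaves=[88, 13]):
  L0: [88, 13]
  L1: h(88,13)=(88*31+13)%997=747 -> [747]
  root=747
After append 65 (leaves=[88, 13, 65]):
  L0: [88, 13, 65]
  L1: h(88,13)=(88*31+13)%997=747 h(65,65)=(65*31+65)%997=86 -> [747, 86]
  L2: h(747,86)=(747*31+86)%997=312 -> [312]
  root=312
After append 36 (leaves=[88, 13, 65, 36]):
  L0: [88, 13, 65, 36]
  L1: h(88,13)=(88*31+13)%997=747 h(65,36)=(65*31+36)%997=57 -> [747, 57]
  L2: h(747,57)=(747*31+57)%997=283 -> [283]
  root=283
After append 85 (leaves=[88, 13, 65, 36, 85]):
  L0: [88, 13, 65, 36, 85]
  L1: h(88,13)=(88*31+13)%997=747 h(65,36)=(65*31+36)%997=57 h(85,85)=(85*31+85)%997=726 -> [747, 57, 726]
  L2: h(747,57)=(747*31+57)%997=283 h(726,726)=(726*31+726)%997=301 -> [283, 301]
  L3: h(283,301)=(283*31+301)%997=101 -> [101]
  root=101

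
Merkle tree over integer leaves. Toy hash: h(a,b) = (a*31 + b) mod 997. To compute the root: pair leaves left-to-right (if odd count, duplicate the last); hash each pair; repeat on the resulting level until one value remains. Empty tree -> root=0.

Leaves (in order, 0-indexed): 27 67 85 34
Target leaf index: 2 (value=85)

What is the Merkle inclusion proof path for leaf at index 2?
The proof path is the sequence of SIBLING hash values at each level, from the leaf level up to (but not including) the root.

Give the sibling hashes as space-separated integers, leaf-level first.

L0 (leaves): [27, 67, 85, 34], target index=2
L1: h(27,67)=(27*31+67)%997=904 [pair 0] h(85,34)=(85*31+34)%997=675 [pair 1] -> [904, 675]
  Sibling for proof at L0: 34
L2: h(904,675)=(904*31+675)%997=783 [pair 0] -> [783]
  Sibling for proof at L1: 904
Root: 783
Proof path (sibling hashes from leaf to root): [34, 904]

Answer: 34 904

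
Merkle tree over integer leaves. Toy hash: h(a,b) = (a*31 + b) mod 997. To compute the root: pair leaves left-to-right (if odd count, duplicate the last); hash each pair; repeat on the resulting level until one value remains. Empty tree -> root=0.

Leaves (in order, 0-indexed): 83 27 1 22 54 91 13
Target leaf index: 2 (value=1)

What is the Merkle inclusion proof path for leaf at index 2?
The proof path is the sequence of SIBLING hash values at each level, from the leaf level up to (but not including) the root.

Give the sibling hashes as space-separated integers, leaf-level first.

L0 (leaves): [83, 27, 1, 22, 54, 91, 13], target index=2
L1: h(83,27)=(83*31+27)%997=606 [pair 0] h(1,22)=(1*31+22)%997=53 [pair 1] h(54,91)=(54*31+91)%997=768 [pair 2] h(13,13)=(13*31+13)%997=416 [pair 3] -> [606, 53, 768, 416]
  Sibling for proof at L0: 22
L2: h(606,53)=(606*31+53)%997=893 [pair 0] h(768,416)=(768*31+416)%997=296 [pair 1] -> [893, 296]
  Sibling for proof at L1: 606
L3: h(893,296)=(893*31+296)%997=63 [pair 0] -> [63]
  Sibling for proof at L2: 296
Root: 63
Proof path (sibling hashes from leaf to root): [22, 606, 296]

Answer: 22 606 296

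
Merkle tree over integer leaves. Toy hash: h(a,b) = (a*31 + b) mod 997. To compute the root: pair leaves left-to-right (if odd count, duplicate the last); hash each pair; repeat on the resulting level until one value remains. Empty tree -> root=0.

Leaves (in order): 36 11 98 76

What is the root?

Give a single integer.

L0: [36, 11, 98, 76]
L1: h(36,11)=(36*31+11)%997=130 h(98,76)=(98*31+76)%997=123 -> [130, 123]
L2: h(130,123)=(130*31+123)%997=165 -> [165]

Answer: 165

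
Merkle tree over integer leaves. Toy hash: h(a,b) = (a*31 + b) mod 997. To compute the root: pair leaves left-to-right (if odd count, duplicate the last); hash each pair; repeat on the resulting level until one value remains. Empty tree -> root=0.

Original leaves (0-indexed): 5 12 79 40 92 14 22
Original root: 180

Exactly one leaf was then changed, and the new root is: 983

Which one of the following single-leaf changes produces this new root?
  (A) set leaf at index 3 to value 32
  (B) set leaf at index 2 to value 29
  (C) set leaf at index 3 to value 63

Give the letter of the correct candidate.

Answer: B

Derivation:
Original leaves: [5, 12, 79, 40, 92, 14, 22]
Target new root: 983
Try each candidate change and compute the resulting root:
Candidate A: set leaf[3] = 32 -> leaves = [5, 12, 79, 32, 92, 14, 22]
  L0: [5, 12, 79, 32, 92, 14, 22]
  L1: h(5,12)=(5*31+12)%997=167 h(79,32)=(79*31+32)%997=487 h(92,14)=(92*31+14)%997=872 h(22,22)=(22*31+22)%997=704 -> [167, 487, 872, 704]
  L2: h(167,487)=(167*31+487)%997=679 h(872,704)=(872*31+704)%997=817 -> [679, 817]
  L3: h(679,817)=(679*31+817)%997=929 -> [929]
  root = 929 != target 983
Candidate B: set leaf[2] = 29 -> leaves = [5, 12, 29, 40, 92, 14, 22]
  L0: [5, 12, 29, 40, 92, 14, 22]
  L1: h(5,12)=(5*31+12)%997=167 h(29,40)=(29*31+40)%997=939 h(92,14)=(92*31+14)%997=872 h(22,22)=(22*31+22)%997=704 -> [167, 939, 872, 704]
  L2: h(167,939)=(167*31+939)%997=134 h(872,704)=(872*31+704)%997=817 -> [134, 817]
  L3: h(134,817)=(134*31+817)%997=983 -> [983]
  root = 983 == target 983  ** MATCH **
Candidate C: set leaf[3] = 63 -> leaves = [5, 12, 79, 63, 92, 14, 22]
  L0: [5, 12, 79, 63, 92, 14, 22]
  L1: h(5,12)=(5*31+12)%997=167 h(79,63)=(79*31+63)%997=518 h(92,14)=(92*31+14)%997=872 h(22,22)=(22*31+22)%997=704 -> [167, 518, 872, 704]
  L2: h(167,518)=(167*31+518)%997=710 h(872,704)=(872*31+704)%997=817 -> [710, 817]
  L3: h(710,817)=(710*31+817)%997=893 -> [893]
  root = 893 != target 983
Candidate B produces the target root.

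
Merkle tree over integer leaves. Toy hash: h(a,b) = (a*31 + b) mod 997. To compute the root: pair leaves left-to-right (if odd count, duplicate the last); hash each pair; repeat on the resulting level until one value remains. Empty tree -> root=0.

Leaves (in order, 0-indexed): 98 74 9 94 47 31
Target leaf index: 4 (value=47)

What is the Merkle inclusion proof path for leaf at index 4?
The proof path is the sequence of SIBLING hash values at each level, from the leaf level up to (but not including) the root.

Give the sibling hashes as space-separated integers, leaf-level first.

L0 (leaves): [98, 74, 9, 94, 47, 31], target index=4
L1: h(98,74)=(98*31+74)%997=121 [pair 0] h(9,94)=(9*31+94)%997=373 [pair 1] h(47,31)=(47*31+31)%997=491 [pair 2] -> [121, 373, 491]
  Sibling for proof at L0: 31
L2: h(121,373)=(121*31+373)%997=136 [pair 0] h(491,491)=(491*31+491)%997=757 [pair 1] -> [136, 757]
  Sibling for proof at L1: 491
L3: h(136,757)=(136*31+757)%997=985 [pair 0] -> [985]
  Sibling for proof at L2: 136
Root: 985
Proof path (sibling hashes from leaf to root): [31, 491, 136]

Answer: 31 491 136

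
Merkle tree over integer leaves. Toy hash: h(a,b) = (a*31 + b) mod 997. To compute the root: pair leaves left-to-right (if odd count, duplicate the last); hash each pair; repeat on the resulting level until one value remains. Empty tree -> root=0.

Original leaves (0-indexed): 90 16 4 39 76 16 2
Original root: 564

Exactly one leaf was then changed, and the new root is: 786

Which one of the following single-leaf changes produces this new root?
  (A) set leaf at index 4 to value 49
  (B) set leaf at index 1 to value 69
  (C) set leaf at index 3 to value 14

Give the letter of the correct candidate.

Answer: C

Derivation:
Original leaves: [90, 16, 4, 39, 76, 16, 2]
Target new root: 786
Try each candidate change and compute the resulting root:
Candidate A: set leaf[4] = 49 -> leaves = [90, 16, 4, 39, 49, 16, 2]
  L0: [90, 16, 4, 39, 49, 16, 2]
  L1: h(90,16)=(90*31+16)%997=812 h(4,39)=(4*31+39)%997=163 h(49,16)=(49*31+16)%997=538 h(2,2)=(2*31+2)%997=64 -> [812, 163, 538, 64]
  L2: h(812,163)=(812*31+163)%997=410 h(538,64)=(538*31+64)%997=790 -> [410, 790]
  L3: h(410,790)=(410*31+790)%997=539 -> [539]
  root = 539 != target 786
Candidate B: set leaf[1] = 69 -> leaves = [90, 69, 4, 39, 76, 16, 2]
  L0: [90, 69, 4, 39, 76, 16, 2]
  L1: h(90,69)=(90*31+69)%997=865 h(4,39)=(4*31+39)%997=163 h(76,16)=(76*31+16)%997=378 h(2,2)=(2*31+2)%997=64 -> [865, 163, 378, 64]
  L2: h(865,163)=(865*31+163)%997=59 h(378,64)=(378*31+64)%997=815 -> [59, 815]
  L3: h(59,815)=(59*31+815)%997=650 -> [650]
  root = 650 != target 786
Candidate C: set leaf[3] = 14 -> leaves = [90, 16, 4, 14, 76, 16, 2]
  L0: [90, 16, 4, 14, 76, 16, 2]
  L1: h(90,16)=(90*31+16)%997=812 h(4,14)=(4*31+14)%997=138 h(76,16)=(76*31+16)%997=378 h(2,2)=(2*31+2)%997=64 -> [812, 138, 378, 64]
  L2: h(812,138)=(812*31+138)%997=385 h(378,64)=(378*31+64)%997=815 -> [385, 815]
  L3: h(385,815)=(385*31+815)%997=786 -> [786]
  root = 786 == target 786  ** MATCH **
Candidate C produces the target root.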